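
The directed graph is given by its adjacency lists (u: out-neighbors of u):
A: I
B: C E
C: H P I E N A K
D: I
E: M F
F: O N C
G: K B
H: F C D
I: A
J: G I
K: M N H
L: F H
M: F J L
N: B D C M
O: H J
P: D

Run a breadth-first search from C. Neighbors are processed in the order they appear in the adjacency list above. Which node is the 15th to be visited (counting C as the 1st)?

L

Visit C; enqueue H, P, I, E, N, A, K → queue [H, P, I, E, N, A, K]
Visit H; enqueue F, D → queue [P, I, E, N, A, K, F, D]
Visit P → queue [I, E, N, A, K, F, D]
Visit I → queue [E, N, A, K, F, D]
Visit E; enqueue M → queue [N, A, K, F, D, M]
Visit N; enqueue B → queue [A, K, F, D, M, B]
Visit A → queue [K, F, D, M, B]
Visit K → queue [F, D, M, B]
Visit F; enqueue O → queue [D, M, B, O]
Visit D → queue [M, B, O]
Visit M; enqueue J, L → queue [B, O, J, L]
Visit B → queue [O, J, L]
Visit O → queue [J, L]
Visit J; enqueue G → queue [L, G]
Visit L → queue [G]
Visit G → queue []

Visit order: C, H, P, I, E, N, A, K, F, D, M, B, O, J, L, G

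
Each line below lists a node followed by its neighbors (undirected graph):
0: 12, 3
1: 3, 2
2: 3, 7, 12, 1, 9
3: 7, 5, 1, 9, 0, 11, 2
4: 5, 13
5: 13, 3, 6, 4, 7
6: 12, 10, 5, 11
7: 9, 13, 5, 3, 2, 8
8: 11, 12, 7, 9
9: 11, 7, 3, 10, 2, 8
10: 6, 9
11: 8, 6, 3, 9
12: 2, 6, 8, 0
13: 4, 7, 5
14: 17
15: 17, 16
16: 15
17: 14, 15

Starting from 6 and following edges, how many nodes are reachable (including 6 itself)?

14

BFS from 6 visits: 6, 5, 10, 11, 12, 3, 4, 7, 13, 9, 8, 0, 2, 1
Reachable nodes: 14 of 18 total.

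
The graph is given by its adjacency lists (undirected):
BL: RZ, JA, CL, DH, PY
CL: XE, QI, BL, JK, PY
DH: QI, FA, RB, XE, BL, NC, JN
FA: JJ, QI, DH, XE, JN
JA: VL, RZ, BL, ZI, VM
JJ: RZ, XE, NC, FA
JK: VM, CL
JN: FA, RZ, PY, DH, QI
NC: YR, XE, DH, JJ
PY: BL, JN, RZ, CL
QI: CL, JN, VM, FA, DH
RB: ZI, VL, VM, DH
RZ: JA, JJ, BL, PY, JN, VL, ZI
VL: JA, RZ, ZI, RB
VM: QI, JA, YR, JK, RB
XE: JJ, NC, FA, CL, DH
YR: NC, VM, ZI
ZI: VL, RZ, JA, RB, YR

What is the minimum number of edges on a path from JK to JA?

Level 0: JK
Level 1: CL, VM
Level 2: BL, JA, PY, QI, RB, XE, YR
Level 3: DH, FA, JJ, JN, NC, RZ, VL, ZI
JA first appears at level 2.

2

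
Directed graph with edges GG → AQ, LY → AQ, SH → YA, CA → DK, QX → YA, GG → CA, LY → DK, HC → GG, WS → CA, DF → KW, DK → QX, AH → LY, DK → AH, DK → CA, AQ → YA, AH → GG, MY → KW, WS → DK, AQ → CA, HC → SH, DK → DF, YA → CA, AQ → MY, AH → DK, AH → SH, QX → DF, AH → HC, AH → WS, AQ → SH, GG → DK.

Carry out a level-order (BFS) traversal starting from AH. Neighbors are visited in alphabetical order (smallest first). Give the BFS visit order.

AH → DK → GG → HC → LY → SH → WS → CA → DF → QX → AQ → YA → KW → MY

Visit AH; enqueue DK, GG, HC, LY, SH, WS → queue [DK, GG, HC, LY, SH, WS]
Visit DK; enqueue CA, DF, QX → queue [GG, HC, LY, SH, WS, CA, DF, QX]
Visit GG; enqueue AQ → queue [HC, LY, SH, WS, CA, DF, QX, AQ]
Visit HC → queue [LY, SH, WS, CA, DF, QX, AQ]
Visit LY → queue [SH, WS, CA, DF, QX, AQ]
Visit SH; enqueue YA → queue [WS, CA, DF, QX, AQ, YA]
Visit WS → queue [CA, DF, QX, AQ, YA]
Visit CA → queue [DF, QX, AQ, YA]
Visit DF; enqueue KW → queue [QX, AQ, YA, KW]
Visit QX → queue [AQ, YA, KW]
Visit AQ; enqueue MY → queue [YA, KW, MY]
Visit YA → queue [KW, MY]
Visit KW → queue [MY]
Visit MY → queue []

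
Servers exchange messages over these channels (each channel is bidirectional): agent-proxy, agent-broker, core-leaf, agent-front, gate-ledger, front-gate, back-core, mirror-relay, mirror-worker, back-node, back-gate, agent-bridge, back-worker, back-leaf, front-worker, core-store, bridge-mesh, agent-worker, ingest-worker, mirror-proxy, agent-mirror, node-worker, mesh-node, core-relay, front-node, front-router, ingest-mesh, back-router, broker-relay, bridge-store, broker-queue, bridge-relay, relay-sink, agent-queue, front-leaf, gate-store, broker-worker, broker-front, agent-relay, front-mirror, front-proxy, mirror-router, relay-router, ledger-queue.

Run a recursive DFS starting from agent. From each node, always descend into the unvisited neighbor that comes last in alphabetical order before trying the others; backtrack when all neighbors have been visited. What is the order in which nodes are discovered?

agent worker node mesh ingest bridge store gate ledger queue broker relay sink router mirror proxy front leaf core back

Visit agent
agent → worker
worker → node
node → mesh
mesh → ingest
mesh → bridge
bridge → store
store → gate
gate → ledger
ledger → queue
queue → broker
broker → relay
relay → sink
relay → router
router → mirror
mirror → proxy
proxy → front
front → leaf
leaf → core
core → back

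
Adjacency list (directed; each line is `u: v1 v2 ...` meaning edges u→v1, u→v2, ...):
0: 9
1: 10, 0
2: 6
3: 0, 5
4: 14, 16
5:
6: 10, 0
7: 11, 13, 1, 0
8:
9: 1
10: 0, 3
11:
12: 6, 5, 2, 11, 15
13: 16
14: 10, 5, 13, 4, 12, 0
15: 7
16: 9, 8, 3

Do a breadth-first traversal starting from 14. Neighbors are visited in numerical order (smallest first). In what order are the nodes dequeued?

Visit 14; enqueue 0, 4, 5, 10, 12, 13 → queue [0, 4, 5, 10, 12, 13]
Visit 0; enqueue 9 → queue [4, 5, 10, 12, 13, 9]
Visit 4; enqueue 16 → queue [5, 10, 12, 13, 9, 16]
Visit 5 → queue [10, 12, 13, 9, 16]
Visit 10; enqueue 3 → queue [12, 13, 9, 16, 3]
Visit 12; enqueue 2, 6, 11, 15 → queue [13, 9, 16, 3, 2, 6, 11, 15]
Visit 13 → queue [9, 16, 3, 2, 6, 11, 15]
Visit 9; enqueue 1 → queue [16, 3, 2, 6, 11, 15, 1]
Visit 16; enqueue 8 → queue [3, 2, 6, 11, 15, 1, 8]
Visit 3 → queue [2, 6, 11, 15, 1, 8]
Visit 2 → queue [6, 11, 15, 1, 8]
Visit 6 → queue [11, 15, 1, 8]
Visit 11 → queue [15, 1, 8]
Visit 15; enqueue 7 → queue [1, 8, 7]
Visit 1 → queue [8, 7]
Visit 8 → queue [7]
Visit 7 → queue []

14 0 4 5 10 12 13 9 16 3 2 6 11 15 1 8 7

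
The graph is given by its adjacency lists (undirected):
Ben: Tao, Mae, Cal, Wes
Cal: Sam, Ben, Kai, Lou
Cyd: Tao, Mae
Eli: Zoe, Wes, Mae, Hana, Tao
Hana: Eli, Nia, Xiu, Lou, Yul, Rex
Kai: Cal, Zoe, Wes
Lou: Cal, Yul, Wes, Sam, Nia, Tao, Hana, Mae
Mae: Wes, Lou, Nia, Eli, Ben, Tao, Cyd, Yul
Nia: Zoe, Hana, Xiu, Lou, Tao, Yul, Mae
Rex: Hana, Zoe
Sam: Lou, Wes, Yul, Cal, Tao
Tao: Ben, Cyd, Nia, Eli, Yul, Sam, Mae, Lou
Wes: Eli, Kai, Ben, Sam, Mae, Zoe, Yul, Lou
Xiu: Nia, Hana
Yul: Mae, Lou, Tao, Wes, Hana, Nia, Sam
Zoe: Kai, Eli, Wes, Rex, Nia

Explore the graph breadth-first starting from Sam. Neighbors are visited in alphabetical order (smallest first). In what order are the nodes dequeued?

Sam, Cal, Lou, Tao, Wes, Yul, Ben, Kai, Hana, Mae, Nia, Cyd, Eli, Zoe, Rex, Xiu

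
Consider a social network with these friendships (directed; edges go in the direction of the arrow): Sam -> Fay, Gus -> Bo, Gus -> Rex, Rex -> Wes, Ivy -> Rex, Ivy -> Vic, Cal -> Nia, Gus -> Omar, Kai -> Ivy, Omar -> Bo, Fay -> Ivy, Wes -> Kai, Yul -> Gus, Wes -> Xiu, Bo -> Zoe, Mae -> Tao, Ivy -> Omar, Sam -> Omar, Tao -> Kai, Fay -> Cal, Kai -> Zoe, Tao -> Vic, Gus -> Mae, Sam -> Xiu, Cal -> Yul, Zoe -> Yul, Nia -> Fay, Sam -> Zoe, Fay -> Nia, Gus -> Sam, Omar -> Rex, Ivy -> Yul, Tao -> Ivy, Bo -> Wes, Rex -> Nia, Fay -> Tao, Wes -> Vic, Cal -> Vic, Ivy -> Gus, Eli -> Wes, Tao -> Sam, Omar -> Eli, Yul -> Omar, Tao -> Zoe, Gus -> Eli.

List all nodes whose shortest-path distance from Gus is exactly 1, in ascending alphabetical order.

Bo, Eli, Mae, Omar, Rex, Sam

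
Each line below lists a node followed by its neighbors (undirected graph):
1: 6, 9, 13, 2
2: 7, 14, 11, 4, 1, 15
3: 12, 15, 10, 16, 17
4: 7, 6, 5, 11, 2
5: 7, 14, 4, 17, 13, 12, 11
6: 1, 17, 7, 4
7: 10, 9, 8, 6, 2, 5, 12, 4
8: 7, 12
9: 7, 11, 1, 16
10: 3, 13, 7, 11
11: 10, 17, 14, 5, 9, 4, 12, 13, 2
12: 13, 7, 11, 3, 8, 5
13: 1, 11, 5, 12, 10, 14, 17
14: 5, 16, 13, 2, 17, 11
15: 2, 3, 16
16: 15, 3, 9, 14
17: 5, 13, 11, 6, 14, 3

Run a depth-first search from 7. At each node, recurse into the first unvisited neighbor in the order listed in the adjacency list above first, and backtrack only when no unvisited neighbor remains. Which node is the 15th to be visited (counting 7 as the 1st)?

9

Visit 7
7 → 10
10 → 3
3 → 12
12 → 13
13 → 1
1 → 6
6 → 17
17 → 5
5 → 14
14 → 16
16 → 15
15 → 2
2 → 11
11 → 9
11 → 4
12 → 8

Visit order: 7, 10, 3, 12, 13, 1, 6, 17, 5, 14, 16, 15, 2, 11, 9, 4, 8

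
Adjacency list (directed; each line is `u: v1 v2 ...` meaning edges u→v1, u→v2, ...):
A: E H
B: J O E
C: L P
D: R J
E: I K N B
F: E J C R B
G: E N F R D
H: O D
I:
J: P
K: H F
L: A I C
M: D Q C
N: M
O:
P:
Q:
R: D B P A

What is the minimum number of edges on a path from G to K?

2

Level 0: G
Level 1: D, E, F, N, R
Level 2: A, B, C, I, J, K, M, P
Level 3: H, L, O, Q
K first appears at level 2.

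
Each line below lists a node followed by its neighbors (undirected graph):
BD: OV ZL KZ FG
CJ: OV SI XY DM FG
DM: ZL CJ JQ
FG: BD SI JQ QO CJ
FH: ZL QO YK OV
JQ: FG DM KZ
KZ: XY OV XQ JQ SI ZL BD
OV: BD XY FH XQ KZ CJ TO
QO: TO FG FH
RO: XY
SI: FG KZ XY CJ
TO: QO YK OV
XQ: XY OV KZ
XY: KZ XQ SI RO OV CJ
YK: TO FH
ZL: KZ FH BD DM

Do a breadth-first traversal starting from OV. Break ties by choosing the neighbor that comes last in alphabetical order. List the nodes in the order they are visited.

OV, XY, XQ, TO, KZ, FH, CJ, BD, SI, RO, YK, QO, ZL, JQ, FG, DM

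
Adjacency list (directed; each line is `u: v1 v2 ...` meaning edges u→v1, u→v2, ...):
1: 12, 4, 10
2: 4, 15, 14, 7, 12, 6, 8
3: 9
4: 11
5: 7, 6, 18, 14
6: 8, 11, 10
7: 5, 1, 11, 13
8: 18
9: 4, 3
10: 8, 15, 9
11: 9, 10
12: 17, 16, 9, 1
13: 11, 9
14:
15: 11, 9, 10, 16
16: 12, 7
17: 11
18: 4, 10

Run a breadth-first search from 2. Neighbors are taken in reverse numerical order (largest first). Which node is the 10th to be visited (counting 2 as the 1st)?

Visit 2; enqueue 15, 14, 12, 8, 7, 6, 4 → queue [15, 14, 12, 8, 7, 6, 4]
Visit 15; enqueue 16, 11, 10, 9 → queue [14, 12, 8, 7, 6, 4, 16, 11, 10, 9]
Visit 14 → queue [12, 8, 7, 6, 4, 16, 11, 10, 9]
Visit 12; enqueue 17, 1 → queue [8, 7, 6, 4, 16, 11, 10, 9, 17, 1]
Visit 8; enqueue 18 → queue [7, 6, 4, 16, 11, 10, 9, 17, 1, 18]
Visit 7; enqueue 13, 5 → queue [6, 4, 16, 11, 10, 9, 17, 1, 18, 13, 5]
Visit 6 → queue [4, 16, 11, 10, 9, 17, 1, 18, 13, 5]
Visit 4 → queue [16, 11, 10, 9, 17, 1, 18, 13, 5]
Visit 16 → queue [11, 10, 9, 17, 1, 18, 13, 5]
Visit 11 → queue [10, 9, 17, 1, 18, 13, 5]
Visit 10 → queue [9, 17, 1, 18, 13, 5]
Visit 9; enqueue 3 → queue [17, 1, 18, 13, 5, 3]
Visit 17 → queue [1, 18, 13, 5, 3]
Visit 1 → queue [18, 13, 5, 3]
Visit 18 → queue [13, 5, 3]
Visit 13 → queue [5, 3]
Visit 5 → queue [3]
Visit 3 → queue []

Visit order: 2, 15, 14, 12, 8, 7, 6, 4, 16, 11, 10, 9, 17, 1, 18, 13, 5, 3

11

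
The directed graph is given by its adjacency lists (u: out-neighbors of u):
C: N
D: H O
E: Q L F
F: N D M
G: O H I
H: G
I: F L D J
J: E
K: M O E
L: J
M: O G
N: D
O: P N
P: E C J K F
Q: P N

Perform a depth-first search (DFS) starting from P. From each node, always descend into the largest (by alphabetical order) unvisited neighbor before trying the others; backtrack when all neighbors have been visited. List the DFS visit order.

P K O N D H G I L J E Q F M C

Visit P
P → K
K → O
O → N
N → D
D → H
H → G
G → I
I → L
L → J
J → E
E → Q
E → F
F → M
P → C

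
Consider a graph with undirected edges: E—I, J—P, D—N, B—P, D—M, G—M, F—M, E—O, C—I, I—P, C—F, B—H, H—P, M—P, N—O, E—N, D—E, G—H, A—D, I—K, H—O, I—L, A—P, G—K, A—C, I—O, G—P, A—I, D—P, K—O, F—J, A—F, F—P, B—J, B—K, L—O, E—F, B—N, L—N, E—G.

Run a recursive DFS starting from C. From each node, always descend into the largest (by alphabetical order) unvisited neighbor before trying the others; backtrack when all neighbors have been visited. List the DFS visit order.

Visit C
C → I
I → P
P → M
M → G
G → K
K → O
O → N
N → L
N → E
E → F
F → J
J → B
B → H
F → A
A → D

C, I, P, M, G, K, O, N, L, E, F, J, B, H, A, D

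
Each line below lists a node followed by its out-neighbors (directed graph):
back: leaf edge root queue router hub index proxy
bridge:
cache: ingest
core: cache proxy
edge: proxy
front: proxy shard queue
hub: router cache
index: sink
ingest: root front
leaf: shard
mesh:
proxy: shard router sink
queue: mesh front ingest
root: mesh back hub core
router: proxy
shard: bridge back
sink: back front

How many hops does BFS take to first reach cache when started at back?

2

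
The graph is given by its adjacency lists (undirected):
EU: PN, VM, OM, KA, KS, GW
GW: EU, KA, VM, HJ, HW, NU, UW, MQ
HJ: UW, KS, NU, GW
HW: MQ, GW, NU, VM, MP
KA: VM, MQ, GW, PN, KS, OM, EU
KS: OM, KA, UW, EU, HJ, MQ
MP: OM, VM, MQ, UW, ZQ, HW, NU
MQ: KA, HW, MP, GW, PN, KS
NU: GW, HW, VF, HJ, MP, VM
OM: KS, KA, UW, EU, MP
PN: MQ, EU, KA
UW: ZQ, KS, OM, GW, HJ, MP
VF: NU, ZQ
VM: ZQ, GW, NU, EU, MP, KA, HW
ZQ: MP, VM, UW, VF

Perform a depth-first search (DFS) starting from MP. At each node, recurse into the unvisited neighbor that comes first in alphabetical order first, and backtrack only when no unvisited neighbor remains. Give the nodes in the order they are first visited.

MP HW GW EU KA KS HJ NU VF ZQ UW OM VM MQ PN

Visit MP
MP → HW
HW → GW
GW → EU
EU → KA
KA → KS
KS → HJ
HJ → NU
NU → VF
VF → ZQ
ZQ → UW
UW → OM
ZQ → VM
KS → MQ
MQ → PN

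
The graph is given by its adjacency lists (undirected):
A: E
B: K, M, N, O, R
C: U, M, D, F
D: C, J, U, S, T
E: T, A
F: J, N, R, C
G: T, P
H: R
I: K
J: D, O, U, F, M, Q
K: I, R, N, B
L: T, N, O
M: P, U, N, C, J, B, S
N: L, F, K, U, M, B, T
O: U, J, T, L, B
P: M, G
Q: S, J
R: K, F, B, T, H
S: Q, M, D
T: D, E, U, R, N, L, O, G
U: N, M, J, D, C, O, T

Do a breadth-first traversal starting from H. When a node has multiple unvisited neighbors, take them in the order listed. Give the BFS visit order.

Visit H; enqueue R → queue [R]
Visit R; enqueue K, F, B, T → queue [K, F, B, T]
Visit K; enqueue I, N → queue [F, B, T, I, N]
Visit F; enqueue J, C → queue [B, T, I, N, J, C]
Visit B; enqueue M, O → queue [T, I, N, J, C, M, O]
Visit T; enqueue D, E, U, L, G → queue [I, N, J, C, M, O, D, E, U, L, G]
Visit I → queue [N, J, C, M, O, D, E, U, L, G]
Visit N → queue [J, C, M, O, D, E, U, L, G]
Visit J; enqueue Q → queue [C, M, O, D, E, U, L, G, Q]
Visit C → queue [M, O, D, E, U, L, G, Q]
Visit M; enqueue P, S → queue [O, D, E, U, L, G, Q, P, S]
Visit O → queue [D, E, U, L, G, Q, P, S]
Visit D → queue [E, U, L, G, Q, P, S]
Visit E; enqueue A → queue [U, L, G, Q, P, S, A]
Visit U → queue [L, G, Q, P, S, A]
Visit L → queue [G, Q, P, S, A]
Visit G → queue [Q, P, S, A]
Visit Q → queue [P, S, A]
Visit P → queue [S, A]
Visit S → queue [A]
Visit A → queue []

H -> R -> K -> F -> B -> T -> I -> N -> J -> C -> M -> O -> D -> E -> U -> L -> G -> Q -> P -> S -> A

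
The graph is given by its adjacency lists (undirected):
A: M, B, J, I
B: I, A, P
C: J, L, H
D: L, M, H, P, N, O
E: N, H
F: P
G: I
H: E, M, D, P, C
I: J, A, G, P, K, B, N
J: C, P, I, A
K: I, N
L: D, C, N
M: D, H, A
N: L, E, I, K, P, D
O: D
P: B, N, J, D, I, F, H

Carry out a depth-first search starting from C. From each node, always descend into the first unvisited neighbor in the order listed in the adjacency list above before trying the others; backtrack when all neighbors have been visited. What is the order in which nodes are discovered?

Visit C
C → J
J → P
P → B
B → I
I → A
A → M
M → D
D → L
L → N
N → E
E → H
N → K
D → O
I → G
P → F

C → J → P → B → I → A → M → D → L → N → E → H → K → O → G → F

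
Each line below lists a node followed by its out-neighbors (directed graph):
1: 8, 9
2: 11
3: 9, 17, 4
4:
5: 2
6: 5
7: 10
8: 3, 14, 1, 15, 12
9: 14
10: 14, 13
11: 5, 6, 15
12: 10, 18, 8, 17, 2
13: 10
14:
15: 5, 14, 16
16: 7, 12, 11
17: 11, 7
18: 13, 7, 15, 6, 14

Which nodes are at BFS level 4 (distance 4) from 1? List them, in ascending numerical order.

Level 0: 1
Level 1: 8, 9
Level 2: 3, 12, 14, 15
Level 3: 2, 4, 5, 10, 16, 17, 18
Level 4: 6, 7, 11, 13

6, 7, 11, 13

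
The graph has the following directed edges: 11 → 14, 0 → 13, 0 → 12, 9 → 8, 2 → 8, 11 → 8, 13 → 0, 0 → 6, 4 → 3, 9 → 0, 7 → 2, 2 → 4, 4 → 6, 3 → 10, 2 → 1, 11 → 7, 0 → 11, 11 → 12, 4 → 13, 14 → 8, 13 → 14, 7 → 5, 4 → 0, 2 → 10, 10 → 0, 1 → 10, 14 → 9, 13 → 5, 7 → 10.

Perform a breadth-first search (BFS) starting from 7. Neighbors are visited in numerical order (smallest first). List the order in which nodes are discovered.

7, 2, 5, 10, 1, 4, 8, 0, 3, 6, 13, 11, 12, 14, 9

Visit 7; enqueue 2, 5, 10 → queue [2, 5, 10]
Visit 2; enqueue 1, 4, 8 → queue [5, 10, 1, 4, 8]
Visit 5 → queue [10, 1, 4, 8]
Visit 10; enqueue 0 → queue [1, 4, 8, 0]
Visit 1 → queue [4, 8, 0]
Visit 4; enqueue 3, 6, 13 → queue [8, 0, 3, 6, 13]
Visit 8 → queue [0, 3, 6, 13]
Visit 0; enqueue 11, 12 → queue [3, 6, 13, 11, 12]
Visit 3 → queue [6, 13, 11, 12]
Visit 6 → queue [13, 11, 12]
Visit 13; enqueue 14 → queue [11, 12, 14]
Visit 11 → queue [12, 14]
Visit 12 → queue [14]
Visit 14; enqueue 9 → queue [9]
Visit 9 → queue []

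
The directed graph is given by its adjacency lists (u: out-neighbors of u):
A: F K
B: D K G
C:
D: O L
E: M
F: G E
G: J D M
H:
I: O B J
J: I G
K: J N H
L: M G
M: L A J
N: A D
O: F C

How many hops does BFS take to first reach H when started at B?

2

Level 0: B
Level 1: D, G, K
Level 2: H, J, L, M, N, O
Level 3: A, C, F, I
Level 4: E
H first appears at level 2.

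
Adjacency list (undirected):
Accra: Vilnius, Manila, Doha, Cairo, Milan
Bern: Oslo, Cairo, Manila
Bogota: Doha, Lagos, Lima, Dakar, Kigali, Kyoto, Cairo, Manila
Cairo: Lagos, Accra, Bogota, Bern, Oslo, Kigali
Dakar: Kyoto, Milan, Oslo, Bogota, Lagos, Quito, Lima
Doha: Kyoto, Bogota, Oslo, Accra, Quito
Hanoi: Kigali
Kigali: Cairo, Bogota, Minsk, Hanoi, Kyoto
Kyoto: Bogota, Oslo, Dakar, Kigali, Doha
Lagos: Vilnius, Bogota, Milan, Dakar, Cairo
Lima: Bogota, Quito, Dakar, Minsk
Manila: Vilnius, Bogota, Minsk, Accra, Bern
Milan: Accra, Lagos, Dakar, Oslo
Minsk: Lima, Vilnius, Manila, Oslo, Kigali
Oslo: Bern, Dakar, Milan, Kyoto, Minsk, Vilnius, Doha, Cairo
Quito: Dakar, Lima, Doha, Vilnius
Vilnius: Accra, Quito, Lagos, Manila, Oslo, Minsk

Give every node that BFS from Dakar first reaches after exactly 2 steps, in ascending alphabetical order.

Level 0: Dakar
Level 1: Bogota, Kyoto, Lagos, Lima, Milan, Oslo, Quito
Level 2: Accra, Bern, Cairo, Doha, Kigali, Manila, Minsk, Vilnius
Level 3: Hanoi

Accra, Bern, Cairo, Doha, Kigali, Manila, Minsk, Vilnius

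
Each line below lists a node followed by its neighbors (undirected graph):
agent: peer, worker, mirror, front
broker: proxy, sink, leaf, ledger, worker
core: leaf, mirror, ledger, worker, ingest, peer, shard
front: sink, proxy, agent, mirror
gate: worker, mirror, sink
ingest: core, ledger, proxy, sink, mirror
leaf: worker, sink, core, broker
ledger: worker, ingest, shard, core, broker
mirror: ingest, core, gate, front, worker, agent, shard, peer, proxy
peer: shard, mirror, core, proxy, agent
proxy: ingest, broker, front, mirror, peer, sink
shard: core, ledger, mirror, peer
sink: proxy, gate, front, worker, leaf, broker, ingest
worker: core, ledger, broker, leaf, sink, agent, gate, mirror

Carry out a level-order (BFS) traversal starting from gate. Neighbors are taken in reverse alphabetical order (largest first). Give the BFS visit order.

gate worker sink mirror ledger leaf core broker agent proxy ingest front shard peer

Visit gate; enqueue worker, sink, mirror → queue [worker, sink, mirror]
Visit worker; enqueue ledger, leaf, core, broker, agent → queue [sink, mirror, ledger, leaf, core, broker, agent]
Visit sink; enqueue proxy, ingest, front → queue [mirror, ledger, leaf, core, broker, agent, proxy, ingest, front]
Visit mirror; enqueue shard, peer → queue [ledger, leaf, core, broker, agent, proxy, ingest, front, shard, peer]
Visit ledger → queue [leaf, core, broker, agent, proxy, ingest, front, shard, peer]
Visit leaf → queue [core, broker, agent, proxy, ingest, front, shard, peer]
Visit core → queue [broker, agent, proxy, ingest, front, shard, peer]
Visit broker → queue [agent, proxy, ingest, front, shard, peer]
Visit agent → queue [proxy, ingest, front, shard, peer]
Visit proxy → queue [ingest, front, shard, peer]
Visit ingest → queue [front, shard, peer]
Visit front → queue [shard, peer]
Visit shard → queue [peer]
Visit peer → queue []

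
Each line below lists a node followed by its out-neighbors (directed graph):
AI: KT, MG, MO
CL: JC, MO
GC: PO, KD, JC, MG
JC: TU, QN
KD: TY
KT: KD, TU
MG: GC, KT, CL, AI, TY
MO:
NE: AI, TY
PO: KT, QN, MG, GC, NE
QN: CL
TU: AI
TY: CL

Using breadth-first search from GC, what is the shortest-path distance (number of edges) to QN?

2

Level 0: GC
Level 1: JC, KD, MG, PO
Level 2: AI, CL, KT, NE, QN, TU, TY
Level 3: MO
QN first appears at level 2.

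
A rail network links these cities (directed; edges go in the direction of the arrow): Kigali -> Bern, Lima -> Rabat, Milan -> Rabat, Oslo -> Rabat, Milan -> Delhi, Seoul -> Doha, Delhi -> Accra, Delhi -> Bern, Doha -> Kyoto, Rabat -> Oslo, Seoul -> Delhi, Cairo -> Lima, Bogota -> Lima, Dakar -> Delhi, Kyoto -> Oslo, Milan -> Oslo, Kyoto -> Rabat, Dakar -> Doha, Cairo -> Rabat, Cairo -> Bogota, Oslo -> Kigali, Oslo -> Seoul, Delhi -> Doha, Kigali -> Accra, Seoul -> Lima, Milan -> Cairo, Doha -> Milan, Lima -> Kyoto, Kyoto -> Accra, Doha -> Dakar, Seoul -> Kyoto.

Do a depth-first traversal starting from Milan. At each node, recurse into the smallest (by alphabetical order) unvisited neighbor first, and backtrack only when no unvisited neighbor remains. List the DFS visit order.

Milan -> Cairo -> Bogota -> Lima -> Kyoto -> Accra -> Oslo -> Kigali -> Bern -> Rabat -> Seoul -> Delhi -> Doha -> Dakar

Visit Milan
Milan → Cairo
Cairo → Bogota
Bogota → Lima
Lima → Kyoto
Kyoto → Accra
Kyoto → Oslo
Oslo → Kigali
Kigali → Bern
Oslo → Rabat
Oslo → Seoul
Seoul → Delhi
Delhi → Doha
Doha → Dakar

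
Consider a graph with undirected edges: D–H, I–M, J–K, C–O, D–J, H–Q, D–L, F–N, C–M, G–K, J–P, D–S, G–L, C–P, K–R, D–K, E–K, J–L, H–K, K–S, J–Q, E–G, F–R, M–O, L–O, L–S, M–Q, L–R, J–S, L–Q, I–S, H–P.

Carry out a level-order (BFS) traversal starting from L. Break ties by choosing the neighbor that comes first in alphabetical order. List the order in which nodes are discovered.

L → D → G → J → O → Q → R → S → H → K → E → P → C → M → F → I → N

Visit L; enqueue D, G, J, O, Q, R, S → queue [D, G, J, O, Q, R, S]
Visit D; enqueue H, K → queue [G, J, O, Q, R, S, H, K]
Visit G; enqueue E → queue [J, O, Q, R, S, H, K, E]
Visit J; enqueue P → queue [O, Q, R, S, H, K, E, P]
Visit O; enqueue C, M → queue [Q, R, S, H, K, E, P, C, M]
Visit Q → queue [R, S, H, K, E, P, C, M]
Visit R; enqueue F → queue [S, H, K, E, P, C, M, F]
Visit S; enqueue I → queue [H, K, E, P, C, M, F, I]
Visit H → queue [K, E, P, C, M, F, I]
Visit K → queue [E, P, C, M, F, I]
Visit E → queue [P, C, M, F, I]
Visit P → queue [C, M, F, I]
Visit C → queue [M, F, I]
Visit M → queue [F, I]
Visit F; enqueue N → queue [I, N]
Visit I → queue [N]
Visit N → queue []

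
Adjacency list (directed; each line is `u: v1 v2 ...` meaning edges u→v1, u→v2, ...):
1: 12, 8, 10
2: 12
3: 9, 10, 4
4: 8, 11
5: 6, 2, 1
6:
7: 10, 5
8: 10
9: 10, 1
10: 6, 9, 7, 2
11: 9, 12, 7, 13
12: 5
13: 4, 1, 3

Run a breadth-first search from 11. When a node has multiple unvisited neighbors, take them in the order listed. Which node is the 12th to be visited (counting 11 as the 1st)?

2

Visit 11; enqueue 9, 12, 7, 13 → queue [9, 12, 7, 13]
Visit 9; enqueue 10, 1 → queue [12, 7, 13, 10, 1]
Visit 12; enqueue 5 → queue [7, 13, 10, 1, 5]
Visit 7 → queue [13, 10, 1, 5]
Visit 13; enqueue 4, 3 → queue [10, 1, 5, 4, 3]
Visit 10; enqueue 6, 2 → queue [1, 5, 4, 3, 6, 2]
Visit 1; enqueue 8 → queue [5, 4, 3, 6, 2, 8]
Visit 5 → queue [4, 3, 6, 2, 8]
Visit 4 → queue [3, 6, 2, 8]
Visit 3 → queue [6, 2, 8]
Visit 6 → queue [2, 8]
Visit 2 → queue [8]
Visit 8 → queue []

Visit order: 11, 9, 12, 7, 13, 10, 1, 5, 4, 3, 6, 2, 8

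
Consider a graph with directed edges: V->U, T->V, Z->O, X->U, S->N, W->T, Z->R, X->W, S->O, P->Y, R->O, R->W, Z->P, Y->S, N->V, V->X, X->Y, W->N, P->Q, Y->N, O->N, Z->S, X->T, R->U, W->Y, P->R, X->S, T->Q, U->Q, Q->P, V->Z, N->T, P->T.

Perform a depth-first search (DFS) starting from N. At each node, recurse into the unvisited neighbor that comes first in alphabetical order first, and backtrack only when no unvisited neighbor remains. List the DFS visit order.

Visit N
N → T
T → Q
Q → P
P → R
R → O
R → U
R → W
W → Y
Y → S
T → V
V → X
V → Z

N, T, Q, P, R, O, U, W, Y, S, V, X, Z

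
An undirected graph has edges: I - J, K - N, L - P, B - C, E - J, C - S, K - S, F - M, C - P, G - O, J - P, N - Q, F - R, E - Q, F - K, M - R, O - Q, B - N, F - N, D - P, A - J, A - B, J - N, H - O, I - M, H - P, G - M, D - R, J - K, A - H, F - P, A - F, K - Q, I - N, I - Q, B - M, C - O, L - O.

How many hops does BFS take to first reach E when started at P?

2

Level 0: P
Level 1: C, D, F, H, J, L
Level 2: A, B, E, I, K, M, N, O, R, S
Level 3: G, Q
E first appears at level 2.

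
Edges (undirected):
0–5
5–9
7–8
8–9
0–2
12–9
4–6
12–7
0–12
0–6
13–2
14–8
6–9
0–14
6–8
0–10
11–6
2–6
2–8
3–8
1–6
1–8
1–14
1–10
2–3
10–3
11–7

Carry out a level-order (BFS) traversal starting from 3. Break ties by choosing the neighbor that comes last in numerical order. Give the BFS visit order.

3 → 10 → 8 → 2 → 1 → 0 → 14 → 9 → 7 → 6 → 13 → 12 → 5 → 11 → 4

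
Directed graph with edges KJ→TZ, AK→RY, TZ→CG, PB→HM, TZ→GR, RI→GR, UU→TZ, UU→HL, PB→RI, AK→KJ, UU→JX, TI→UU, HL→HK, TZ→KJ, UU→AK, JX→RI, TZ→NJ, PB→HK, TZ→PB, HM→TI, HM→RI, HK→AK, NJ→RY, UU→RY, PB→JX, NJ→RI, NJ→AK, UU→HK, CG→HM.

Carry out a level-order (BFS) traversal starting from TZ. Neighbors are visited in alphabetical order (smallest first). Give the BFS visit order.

Visit TZ; enqueue CG, GR, KJ, NJ, PB → queue [CG, GR, KJ, NJ, PB]
Visit CG; enqueue HM → queue [GR, KJ, NJ, PB, HM]
Visit GR → queue [KJ, NJ, PB, HM]
Visit KJ → queue [NJ, PB, HM]
Visit NJ; enqueue AK, RI, RY → queue [PB, HM, AK, RI, RY]
Visit PB; enqueue HK, JX → queue [HM, AK, RI, RY, HK, JX]
Visit HM; enqueue TI → queue [AK, RI, RY, HK, JX, TI]
Visit AK → queue [RI, RY, HK, JX, TI]
Visit RI → queue [RY, HK, JX, TI]
Visit RY → queue [HK, JX, TI]
Visit HK → queue [JX, TI]
Visit JX → queue [TI]
Visit TI; enqueue UU → queue [UU]
Visit UU; enqueue HL → queue [HL]
Visit HL → queue []

TZ CG GR KJ NJ PB HM AK RI RY HK JX TI UU HL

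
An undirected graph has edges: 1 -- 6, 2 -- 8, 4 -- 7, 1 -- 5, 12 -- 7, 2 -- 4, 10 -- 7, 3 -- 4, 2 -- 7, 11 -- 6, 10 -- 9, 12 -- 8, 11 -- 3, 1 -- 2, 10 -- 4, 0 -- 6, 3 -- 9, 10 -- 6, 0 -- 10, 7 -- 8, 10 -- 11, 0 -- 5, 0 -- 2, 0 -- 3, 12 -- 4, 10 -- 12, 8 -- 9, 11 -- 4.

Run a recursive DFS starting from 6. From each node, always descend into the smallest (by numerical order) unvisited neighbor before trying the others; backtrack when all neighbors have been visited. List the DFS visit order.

6, 0, 2, 1, 5, 4, 3, 9, 8, 7, 10, 11, 12

Visit 6
6 → 0
0 → 2
2 → 1
1 → 5
2 → 4
4 → 3
3 → 9
9 → 8
8 → 7
7 → 10
10 → 11
10 → 12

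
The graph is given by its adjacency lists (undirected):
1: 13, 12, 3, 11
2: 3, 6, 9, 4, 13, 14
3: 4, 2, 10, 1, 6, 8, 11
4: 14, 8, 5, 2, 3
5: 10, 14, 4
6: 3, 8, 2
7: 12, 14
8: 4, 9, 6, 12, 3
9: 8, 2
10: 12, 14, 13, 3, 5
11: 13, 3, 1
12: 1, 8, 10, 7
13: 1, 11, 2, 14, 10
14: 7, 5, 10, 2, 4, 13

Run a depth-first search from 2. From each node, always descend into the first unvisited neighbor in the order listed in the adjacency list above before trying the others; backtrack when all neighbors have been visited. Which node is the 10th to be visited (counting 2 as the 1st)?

10

Visit 2
2 → 3
3 → 4
4 → 14
14 → 7
7 → 12
12 → 1
1 → 13
13 → 11
13 → 10
10 → 5
12 → 8
8 → 9
8 → 6

Visit order: 2, 3, 4, 14, 7, 12, 1, 13, 11, 10, 5, 8, 9, 6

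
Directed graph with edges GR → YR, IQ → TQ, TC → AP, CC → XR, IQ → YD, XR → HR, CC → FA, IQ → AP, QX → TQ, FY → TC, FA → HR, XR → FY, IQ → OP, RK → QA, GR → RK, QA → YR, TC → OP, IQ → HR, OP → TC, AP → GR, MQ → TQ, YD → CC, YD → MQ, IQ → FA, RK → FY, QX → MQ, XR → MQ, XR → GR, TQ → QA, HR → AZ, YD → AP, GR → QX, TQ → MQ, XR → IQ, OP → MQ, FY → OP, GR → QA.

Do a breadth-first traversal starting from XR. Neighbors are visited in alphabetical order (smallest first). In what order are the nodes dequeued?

Visit XR; enqueue FY, GR, HR, IQ, MQ → queue [FY, GR, HR, IQ, MQ]
Visit FY; enqueue OP, TC → queue [GR, HR, IQ, MQ, OP, TC]
Visit GR; enqueue QA, QX, RK, YR → queue [HR, IQ, MQ, OP, TC, QA, QX, RK, YR]
Visit HR; enqueue AZ → queue [IQ, MQ, OP, TC, QA, QX, RK, YR, AZ]
Visit IQ; enqueue AP, FA, TQ, YD → queue [MQ, OP, TC, QA, QX, RK, YR, AZ, AP, FA, TQ, YD]
Visit MQ → queue [OP, TC, QA, QX, RK, YR, AZ, AP, FA, TQ, YD]
Visit OP → queue [TC, QA, QX, RK, YR, AZ, AP, FA, TQ, YD]
Visit TC → queue [QA, QX, RK, YR, AZ, AP, FA, TQ, YD]
Visit QA → queue [QX, RK, YR, AZ, AP, FA, TQ, YD]
Visit QX → queue [RK, YR, AZ, AP, FA, TQ, YD]
Visit RK → queue [YR, AZ, AP, FA, TQ, YD]
Visit YR → queue [AZ, AP, FA, TQ, YD]
Visit AZ → queue [AP, FA, TQ, YD]
Visit AP → queue [FA, TQ, YD]
Visit FA → queue [TQ, YD]
Visit TQ → queue [YD]
Visit YD; enqueue CC → queue [CC]
Visit CC → queue []

XR, FY, GR, HR, IQ, MQ, OP, TC, QA, QX, RK, YR, AZ, AP, FA, TQ, YD, CC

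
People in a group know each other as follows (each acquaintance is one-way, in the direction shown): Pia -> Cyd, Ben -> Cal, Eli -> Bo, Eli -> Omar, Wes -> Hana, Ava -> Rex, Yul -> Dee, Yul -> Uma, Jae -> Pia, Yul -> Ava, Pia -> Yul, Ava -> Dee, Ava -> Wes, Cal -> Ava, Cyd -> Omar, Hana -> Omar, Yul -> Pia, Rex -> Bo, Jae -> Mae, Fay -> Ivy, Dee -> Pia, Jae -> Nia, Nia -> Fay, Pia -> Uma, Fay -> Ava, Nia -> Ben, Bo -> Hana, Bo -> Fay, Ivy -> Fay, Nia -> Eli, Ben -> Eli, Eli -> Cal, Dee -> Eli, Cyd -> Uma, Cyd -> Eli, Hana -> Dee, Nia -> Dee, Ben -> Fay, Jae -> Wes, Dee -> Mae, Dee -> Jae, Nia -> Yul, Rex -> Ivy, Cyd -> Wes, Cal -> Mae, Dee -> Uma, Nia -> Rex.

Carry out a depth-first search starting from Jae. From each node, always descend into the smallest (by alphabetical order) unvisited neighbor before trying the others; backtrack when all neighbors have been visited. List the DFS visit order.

Jae Mae Nia Ben Cal Ava Dee Eli Bo Fay Ivy Hana Omar Pia Cyd Uma Wes Yul Rex

Visit Jae
Jae → Mae
Jae → Nia
Nia → Ben
Ben → Cal
Cal → Ava
Ava → Dee
Dee → Eli
Eli → Bo
Bo → Fay
Fay → Ivy
Bo → Hana
Hana → Omar
Dee → Pia
Pia → Cyd
Cyd → Uma
Cyd → Wes
Pia → Yul
Ava → Rex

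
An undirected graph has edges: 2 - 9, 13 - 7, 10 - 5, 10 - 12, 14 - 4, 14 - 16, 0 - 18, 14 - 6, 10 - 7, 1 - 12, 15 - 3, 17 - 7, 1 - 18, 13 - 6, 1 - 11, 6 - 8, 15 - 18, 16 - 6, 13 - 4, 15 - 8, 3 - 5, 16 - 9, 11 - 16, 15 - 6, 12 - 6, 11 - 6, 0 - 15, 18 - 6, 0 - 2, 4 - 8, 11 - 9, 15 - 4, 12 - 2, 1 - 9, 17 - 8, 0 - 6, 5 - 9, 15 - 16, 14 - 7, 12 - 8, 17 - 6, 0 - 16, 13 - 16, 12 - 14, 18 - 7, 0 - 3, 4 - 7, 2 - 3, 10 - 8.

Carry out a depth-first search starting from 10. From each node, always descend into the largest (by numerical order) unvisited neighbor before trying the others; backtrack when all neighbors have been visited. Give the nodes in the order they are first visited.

10, 12, 14, 16, 15, 18, 7, 17, 8, 6, 13, 4, 11, 9, 5, 3, 2, 0, 1

Visit 10
10 → 12
12 → 14
14 → 16
16 → 15
15 → 18
18 → 7
7 → 17
17 → 8
8 → 6
6 → 13
13 → 4
6 → 11
11 → 9
9 → 5
5 → 3
3 → 2
2 → 0
9 → 1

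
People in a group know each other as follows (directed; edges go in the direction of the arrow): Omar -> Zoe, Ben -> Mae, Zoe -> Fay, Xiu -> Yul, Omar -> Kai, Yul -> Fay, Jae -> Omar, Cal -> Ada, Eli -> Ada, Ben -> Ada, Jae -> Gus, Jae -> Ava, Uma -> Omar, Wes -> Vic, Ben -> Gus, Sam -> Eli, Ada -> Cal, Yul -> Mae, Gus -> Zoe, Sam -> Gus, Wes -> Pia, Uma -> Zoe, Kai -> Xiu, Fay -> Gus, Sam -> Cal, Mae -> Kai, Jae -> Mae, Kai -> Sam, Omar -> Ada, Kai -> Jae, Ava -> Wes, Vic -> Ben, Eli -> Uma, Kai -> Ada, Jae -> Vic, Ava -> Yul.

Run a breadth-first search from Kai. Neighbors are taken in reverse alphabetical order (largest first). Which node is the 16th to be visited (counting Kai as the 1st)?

Visit Kai; enqueue Xiu, Sam, Jae, Ada → queue [Xiu, Sam, Jae, Ada]
Visit Xiu; enqueue Yul → queue [Sam, Jae, Ada, Yul]
Visit Sam; enqueue Gus, Eli, Cal → queue [Jae, Ada, Yul, Gus, Eli, Cal]
Visit Jae; enqueue Vic, Omar, Mae, Ava → queue [Ada, Yul, Gus, Eli, Cal, Vic, Omar, Mae, Ava]
Visit Ada → queue [Yul, Gus, Eli, Cal, Vic, Omar, Mae, Ava]
Visit Yul; enqueue Fay → queue [Gus, Eli, Cal, Vic, Omar, Mae, Ava, Fay]
Visit Gus; enqueue Zoe → queue [Eli, Cal, Vic, Omar, Mae, Ava, Fay, Zoe]
Visit Eli; enqueue Uma → queue [Cal, Vic, Omar, Mae, Ava, Fay, Zoe, Uma]
Visit Cal → queue [Vic, Omar, Mae, Ava, Fay, Zoe, Uma]
Visit Vic; enqueue Ben → queue [Omar, Mae, Ava, Fay, Zoe, Uma, Ben]
Visit Omar → queue [Mae, Ava, Fay, Zoe, Uma, Ben]
Visit Mae → queue [Ava, Fay, Zoe, Uma, Ben]
Visit Ava; enqueue Wes → queue [Fay, Zoe, Uma, Ben, Wes]
Visit Fay → queue [Zoe, Uma, Ben, Wes]
Visit Zoe → queue [Uma, Ben, Wes]
Visit Uma → queue [Ben, Wes]
Visit Ben → queue [Wes]
Visit Wes; enqueue Pia → queue [Pia]
Visit Pia → queue []

Visit order: Kai, Xiu, Sam, Jae, Ada, Yul, Gus, Eli, Cal, Vic, Omar, Mae, Ava, Fay, Zoe, Uma, Ben, Wes, Pia

Uma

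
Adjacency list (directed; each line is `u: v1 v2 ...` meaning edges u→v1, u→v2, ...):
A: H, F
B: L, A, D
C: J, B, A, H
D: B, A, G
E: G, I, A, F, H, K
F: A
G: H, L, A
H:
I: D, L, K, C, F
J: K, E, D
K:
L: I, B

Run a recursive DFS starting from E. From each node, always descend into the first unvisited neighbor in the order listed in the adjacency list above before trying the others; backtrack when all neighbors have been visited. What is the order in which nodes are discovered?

E, G, H, L, I, D, B, A, F, K, C, J

Visit E
E → G
G → H
G → L
L → I
I → D
D → B
B → A
A → F
I → K
I → C
C → J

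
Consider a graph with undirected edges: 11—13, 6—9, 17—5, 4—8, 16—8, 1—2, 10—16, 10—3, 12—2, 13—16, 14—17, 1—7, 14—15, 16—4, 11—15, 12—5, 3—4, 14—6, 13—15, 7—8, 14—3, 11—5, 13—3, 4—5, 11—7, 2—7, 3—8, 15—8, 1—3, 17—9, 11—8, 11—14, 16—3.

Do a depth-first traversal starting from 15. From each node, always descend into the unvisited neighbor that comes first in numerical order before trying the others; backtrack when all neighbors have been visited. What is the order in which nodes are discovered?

Visit 15
15 → 8
8 → 3
3 → 1
1 → 2
2 → 7
7 → 11
11 → 5
5 → 4
4 → 16
16 → 10
16 → 13
5 → 12
5 → 17
17 → 9
9 → 6
6 → 14

15 8 3 1 2 7 11 5 4 16 10 13 12 17 9 6 14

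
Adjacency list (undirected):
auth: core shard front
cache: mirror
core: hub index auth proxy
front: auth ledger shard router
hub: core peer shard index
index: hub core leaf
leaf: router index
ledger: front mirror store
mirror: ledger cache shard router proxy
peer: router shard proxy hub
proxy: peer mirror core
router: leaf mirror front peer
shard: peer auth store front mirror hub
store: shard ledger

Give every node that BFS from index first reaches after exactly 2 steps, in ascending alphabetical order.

auth, peer, proxy, router, shard

Level 0: index
Level 1: core, hub, leaf
Level 2: auth, peer, proxy, router, shard
Level 3: front, mirror, store
Level 4: cache, ledger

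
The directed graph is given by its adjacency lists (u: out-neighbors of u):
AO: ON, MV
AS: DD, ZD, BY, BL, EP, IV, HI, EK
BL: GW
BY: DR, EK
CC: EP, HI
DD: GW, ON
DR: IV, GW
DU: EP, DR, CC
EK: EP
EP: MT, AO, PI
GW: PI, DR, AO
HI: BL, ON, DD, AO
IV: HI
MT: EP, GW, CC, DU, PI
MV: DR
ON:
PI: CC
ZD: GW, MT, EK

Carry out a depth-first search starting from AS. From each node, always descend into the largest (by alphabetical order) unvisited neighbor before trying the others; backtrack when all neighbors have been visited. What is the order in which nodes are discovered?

Visit AS
AS → ZD
ZD → MT
MT → PI
PI → CC
CC → HI
HI → ON
HI → DD
DD → GW
GW → DR
DR → IV
GW → AO
AO → MV
HI → BL
CC → EP
MT → DU
ZD → EK
AS → BY

AS ZD MT PI CC HI ON DD GW DR IV AO MV BL EP DU EK BY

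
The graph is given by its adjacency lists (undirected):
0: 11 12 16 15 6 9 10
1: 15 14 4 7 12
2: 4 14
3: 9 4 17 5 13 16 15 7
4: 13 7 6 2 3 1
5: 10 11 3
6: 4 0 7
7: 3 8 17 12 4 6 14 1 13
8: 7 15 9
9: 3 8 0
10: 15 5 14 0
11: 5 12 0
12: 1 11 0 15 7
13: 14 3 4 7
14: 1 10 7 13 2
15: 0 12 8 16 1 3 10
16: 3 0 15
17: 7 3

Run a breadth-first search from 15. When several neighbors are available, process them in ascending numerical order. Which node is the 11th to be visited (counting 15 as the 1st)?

11

Visit 15; enqueue 0, 1, 3, 8, 10, 12, 16 → queue [0, 1, 3, 8, 10, 12, 16]
Visit 0; enqueue 6, 9, 11 → queue [1, 3, 8, 10, 12, 16, 6, 9, 11]
Visit 1; enqueue 4, 7, 14 → queue [3, 8, 10, 12, 16, 6, 9, 11, 4, 7, 14]
Visit 3; enqueue 5, 13, 17 → queue [8, 10, 12, 16, 6, 9, 11, 4, 7, 14, 5, 13, 17]
Visit 8 → queue [10, 12, 16, 6, 9, 11, 4, 7, 14, 5, 13, 17]
Visit 10 → queue [12, 16, 6, 9, 11, 4, 7, 14, 5, 13, 17]
Visit 12 → queue [16, 6, 9, 11, 4, 7, 14, 5, 13, 17]
Visit 16 → queue [6, 9, 11, 4, 7, 14, 5, 13, 17]
Visit 6 → queue [9, 11, 4, 7, 14, 5, 13, 17]
Visit 9 → queue [11, 4, 7, 14, 5, 13, 17]
Visit 11 → queue [4, 7, 14, 5, 13, 17]
Visit 4; enqueue 2 → queue [7, 14, 5, 13, 17, 2]
Visit 7 → queue [14, 5, 13, 17, 2]
Visit 14 → queue [5, 13, 17, 2]
Visit 5 → queue [13, 17, 2]
Visit 13 → queue [17, 2]
Visit 17 → queue [2]
Visit 2 → queue []

Visit order: 15, 0, 1, 3, 8, 10, 12, 16, 6, 9, 11, 4, 7, 14, 5, 13, 17, 2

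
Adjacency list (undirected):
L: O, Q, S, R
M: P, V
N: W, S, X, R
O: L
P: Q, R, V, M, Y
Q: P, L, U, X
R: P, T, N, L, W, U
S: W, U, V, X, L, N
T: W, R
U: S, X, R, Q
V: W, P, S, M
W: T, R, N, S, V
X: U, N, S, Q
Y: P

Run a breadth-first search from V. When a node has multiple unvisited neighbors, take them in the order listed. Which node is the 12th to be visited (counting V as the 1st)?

Visit V; enqueue W, P, S, M → queue [W, P, S, M]
Visit W; enqueue T, R, N → queue [P, S, M, T, R, N]
Visit P; enqueue Q, Y → queue [S, M, T, R, N, Q, Y]
Visit S; enqueue U, X, L → queue [M, T, R, N, Q, Y, U, X, L]
Visit M → queue [T, R, N, Q, Y, U, X, L]
Visit T → queue [R, N, Q, Y, U, X, L]
Visit R → queue [N, Q, Y, U, X, L]
Visit N → queue [Q, Y, U, X, L]
Visit Q → queue [Y, U, X, L]
Visit Y → queue [U, X, L]
Visit U → queue [X, L]
Visit X → queue [L]
Visit L; enqueue O → queue [O]
Visit O → queue []

Visit order: V, W, P, S, M, T, R, N, Q, Y, U, X, L, O

X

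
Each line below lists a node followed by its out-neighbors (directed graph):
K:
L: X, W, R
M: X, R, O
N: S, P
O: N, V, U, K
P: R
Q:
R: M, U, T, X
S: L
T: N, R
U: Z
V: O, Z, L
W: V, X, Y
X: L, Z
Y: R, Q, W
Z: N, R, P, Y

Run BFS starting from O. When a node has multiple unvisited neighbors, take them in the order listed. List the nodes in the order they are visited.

O, N, V, U, K, S, P, Z, L, R, Y, X, W, M, T, Q

Visit O; enqueue N, V, U, K → queue [N, V, U, K]
Visit N; enqueue S, P → queue [V, U, K, S, P]
Visit V; enqueue Z, L → queue [U, K, S, P, Z, L]
Visit U → queue [K, S, P, Z, L]
Visit K → queue [S, P, Z, L]
Visit S → queue [P, Z, L]
Visit P; enqueue R → queue [Z, L, R]
Visit Z; enqueue Y → queue [L, R, Y]
Visit L; enqueue X, W → queue [R, Y, X, W]
Visit R; enqueue M, T → queue [Y, X, W, M, T]
Visit Y; enqueue Q → queue [X, W, M, T, Q]
Visit X → queue [W, M, T, Q]
Visit W → queue [M, T, Q]
Visit M → queue [T, Q]
Visit T → queue [Q]
Visit Q → queue []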